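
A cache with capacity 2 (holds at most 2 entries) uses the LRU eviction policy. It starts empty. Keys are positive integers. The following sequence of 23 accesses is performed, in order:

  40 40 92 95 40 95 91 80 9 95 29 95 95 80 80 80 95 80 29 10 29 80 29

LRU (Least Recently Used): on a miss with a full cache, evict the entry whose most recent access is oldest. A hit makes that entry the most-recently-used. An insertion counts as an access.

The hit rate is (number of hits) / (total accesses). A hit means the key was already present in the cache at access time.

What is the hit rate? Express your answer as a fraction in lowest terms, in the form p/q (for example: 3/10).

LRU simulation (capacity=2):
  1. access 40: MISS. Cache (LRU->MRU): [40]
  2. access 40: HIT. Cache (LRU->MRU): [40]
  3. access 92: MISS. Cache (LRU->MRU): [40 92]
  4. access 95: MISS, evict 40. Cache (LRU->MRU): [92 95]
  5. access 40: MISS, evict 92. Cache (LRU->MRU): [95 40]
  6. access 95: HIT. Cache (LRU->MRU): [40 95]
  7. access 91: MISS, evict 40. Cache (LRU->MRU): [95 91]
  8. access 80: MISS, evict 95. Cache (LRU->MRU): [91 80]
  9. access 9: MISS, evict 91. Cache (LRU->MRU): [80 9]
  10. access 95: MISS, evict 80. Cache (LRU->MRU): [9 95]
  11. access 29: MISS, evict 9. Cache (LRU->MRU): [95 29]
  12. access 95: HIT. Cache (LRU->MRU): [29 95]
  13. access 95: HIT. Cache (LRU->MRU): [29 95]
  14. access 80: MISS, evict 29. Cache (LRU->MRU): [95 80]
  15. access 80: HIT. Cache (LRU->MRU): [95 80]
  16. access 80: HIT. Cache (LRU->MRU): [95 80]
  17. access 95: HIT. Cache (LRU->MRU): [80 95]
  18. access 80: HIT. Cache (LRU->MRU): [95 80]
  19. access 29: MISS, evict 95. Cache (LRU->MRU): [80 29]
  20. access 10: MISS, evict 80. Cache (LRU->MRU): [29 10]
  21. access 29: HIT. Cache (LRU->MRU): [10 29]
  22. access 80: MISS, evict 10. Cache (LRU->MRU): [29 80]
  23. access 29: HIT. Cache (LRU->MRU): [80 29]
Total: 10 hits, 13 misses, 11 evictions

Hit rate = 10/23

Answer: 10/23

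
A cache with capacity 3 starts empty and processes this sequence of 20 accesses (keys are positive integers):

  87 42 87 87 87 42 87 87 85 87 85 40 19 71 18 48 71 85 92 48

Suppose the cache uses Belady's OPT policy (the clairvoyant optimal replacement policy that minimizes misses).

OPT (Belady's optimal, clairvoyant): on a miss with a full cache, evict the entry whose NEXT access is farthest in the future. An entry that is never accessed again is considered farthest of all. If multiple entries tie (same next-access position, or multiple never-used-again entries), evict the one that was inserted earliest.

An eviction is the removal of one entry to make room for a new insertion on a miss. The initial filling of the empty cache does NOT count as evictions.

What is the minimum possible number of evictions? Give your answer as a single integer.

OPT (Belady) simulation (capacity=3):
  1. access 87: MISS. Cache: [87]
  2. access 42: MISS. Cache: [87 42]
  3. access 87: HIT. Next use of 87: step 4. Cache: [87 42]
  4. access 87: HIT. Next use of 87: step 5. Cache: [87 42]
  5. access 87: HIT. Next use of 87: step 7. Cache: [87 42]
  6. access 42: HIT. Next use of 42: never. Cache: [87 42]
  7. access 87: HIT. Next use of 87: step 8. Cache: [87 42]
  8. access 87: HIT. Next use of 87: step 10. Cache: [87 42]
  9. access 85: MISS. Cache: [87 42 85]
  10. access 87: HIT. Next use of 87: never. Cache: [87 42 85]
  11. access 85: HIT. Next use of 85: step 18. Cache: [87 42 85]
  12. access 40: MISS, evict 87 (next use: never). Cache: [42 85 40]
  13. access 19: MISS, evict 42 (next use: never). Cache: [85 40 19]
  14. access 71: MISS, evict 40 (next use: never). Cache: [85 19 71]
  15. access 18: MISS, evict 19 (next use: never). Cache: [85 71 18]
  16. access 48: MISS, evict 18 (next use: never). Cache: [85 71 48]
  17. access 71: HIT. Next use of 71: never. Cache: [85 71 48]
  18. access 85: HIT. Next use of 85: never. Cache: [85 71 48]
  19. access 92: MISS, evict 85 (next use: never). Cache: [71 48 92]
  20. access 48: HIT. Next use of 48: never. Cache: [71 48 92]
Total: 11 hits, 9 misses, 6 evictions

Answer: 6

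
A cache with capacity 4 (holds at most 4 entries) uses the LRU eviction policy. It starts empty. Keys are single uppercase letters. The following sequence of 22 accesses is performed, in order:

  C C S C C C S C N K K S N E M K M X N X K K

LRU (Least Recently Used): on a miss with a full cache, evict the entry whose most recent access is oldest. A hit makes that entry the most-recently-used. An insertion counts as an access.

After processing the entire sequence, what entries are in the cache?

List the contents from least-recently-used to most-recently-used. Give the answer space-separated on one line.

LRU simulation (capacity=4):
  1. access C: MISS. Cache (LRU->MRU): [C]
  2. access C: HIT. Cache (LRU->MRU): [C]
  3. access S: MISS. Cache (LRU->MRU): [C S]
  4. access C: HIT. Cache (LRU->MRU): [S C]
  5. access C: HIT. Cache (LRU->MRU): [S C]
  6. access C: HIT. Cache (LRU->MRU): [S C]
  7. access S: HIT. Cache (LRU->MRU): [C S]
  8. access C: HIT. Cache (LRU->MRU): [S C]
  9. access N: MISS. Cache (LRU->MRU): [S C N]
  10. access K: MISS. Cache (LRU->MRU): [S C N K]
  11. access K: HIT. Cache (LRU->MRU): [S C N K]
  12. access S: HIT. Cache (LRU->MRU): [C N K S]
  13. access N: HIT. Cache (LRU->MRU): [C K S N]
  14. access E: MISS, evict C. Cache (LRU->MRU): [K S N E]
  15. access M: MISS, evict K. Cache (LRU->MRU): [S N E M]
  16. access K: MISS, evict S. Cache (LRU->MRU): [N E M K]
  17. access M: HIT. Cache (LRU->MRU): [N E K M]
  18. access X: MISS, evict N. Cache (LRU->MRU): [E K M X]
  19. access N: MISS, evict E. Cache (LRU->MRU): [K M X N]
  20. access X: HIT. Cache (LRU->MRU): [K M N X]
  21. access K: HIT. Cache (LRU->MRU): [M N X K]
  22. access K: HIT. Cache (LRU->MRU): [M N X K]
Total: 13 hits, 9 misses, 5 evictions

Answer: M N X K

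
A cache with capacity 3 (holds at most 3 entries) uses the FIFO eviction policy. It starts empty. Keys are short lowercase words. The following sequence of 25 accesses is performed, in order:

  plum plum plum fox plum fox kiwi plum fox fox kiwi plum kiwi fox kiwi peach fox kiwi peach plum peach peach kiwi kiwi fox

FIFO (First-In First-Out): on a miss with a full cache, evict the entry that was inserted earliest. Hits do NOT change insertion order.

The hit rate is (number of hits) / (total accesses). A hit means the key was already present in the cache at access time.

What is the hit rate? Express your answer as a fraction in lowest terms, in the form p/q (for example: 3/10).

FIFO simulation (capacity=3):
  1. access plum: MISS. Cache (old->new): [plum]
  2. access plum: HIT. Cache (old->new): [plum]
  3. access plum: HIT. Cache (old->new): [plum]
  4. access fox: MISS. Cache (old->new): [plum fox]
  5. access plum: HIT. Cache (old->new): [plum fox]
  6. access fox: HIT. Cache (old->new): [plum fox]
  7. access kiwi: MISS. Cache (old->new): [plum fox kiwi]
  8. access plum: HIT. Cache (old->new): [plum fox kiwi]
  9. access fox: HIT. Cache (old->new): [plum fox kiwi]
  10. access fox: HIT. Cache (old->new): [plum fox kiwi]
  11. access kiwi: HIT. Cache (old->new): [plum fox kiwi]
  12. access plum: HIT. Cache (old->new): [plum fox kiwi]
  13. access kiwi: HIT. Cache (old->new): [plum fox kiwi]
  14. access fox: HIT. Cache (old->new): [plum fox kiwi]
  15. access kiwi: HIT. Cache (old->new): [plum fox kiwi]
  16. access peach: MISS, evict plum. Cache (old->new): [fox kiwi peach]
  17. access fox: HIT. Cache (old->new): [fox kiwi peach]
  18. access kiwi: HIT. Cache (old->new): [fox kiwi peach]
  19. access peach: HIT. Cache (old->new): [fox kiwi peach]
  20. access plum: MISS, evict fox. Cache (old->new): [kiwi peach plum]
  21. access peach: HIT. Cache (old->new): [kiwi peach plum]
  22. access peach: HIT. Cache (old->new): [kiwi peach plum]
  23. access kiwi: HIT. Cache (old->new): [kiwi peach plum]
  24. access kiwi: HIT. Cache (old->new): [kiwi peach plum]
  25. access fox: MISS, evict kiwi. Cache (old->new): [peach plum fox]
Total: 19 hits, 6 misses, 3 evictions

Hit rate = 19/25

Answer: 19/25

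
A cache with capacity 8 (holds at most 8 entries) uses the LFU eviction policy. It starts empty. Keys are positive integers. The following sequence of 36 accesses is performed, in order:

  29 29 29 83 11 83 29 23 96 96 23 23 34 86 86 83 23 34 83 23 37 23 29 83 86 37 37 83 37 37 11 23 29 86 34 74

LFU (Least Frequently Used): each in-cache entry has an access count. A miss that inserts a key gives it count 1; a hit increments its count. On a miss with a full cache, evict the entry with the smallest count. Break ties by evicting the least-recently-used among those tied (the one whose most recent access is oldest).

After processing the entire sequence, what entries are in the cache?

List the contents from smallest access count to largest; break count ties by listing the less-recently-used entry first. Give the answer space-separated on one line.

LFU simulation (capacity=8):
  1. access 29: MISS. Cache: [29(c=1)]
  2. access 29: HIT, count now 2. Cache: [29(c=2)]
  3. access 29: HIT, count now 3. Cache: [29(c=3)]
  4. access 83: MISS. Cache: [83(c=1) 29(c=3)]
  5. access 11: MISS. Cache: [83(c=1) 11(c=1) 29(c=3)]
  6. access 83: HIT, count now 2. Cache: [11(c=1) 83(c=2) 29(c=3)]
  7. access 29: HIT, count now 4. Cache: [11(c=1) 83(c=2) 29(c=4)]
  8. access 23: MISS. Cache: [11(c=1) 23(c=1) 83(c=2) 29(c=4)]
  9. access 96: MISS. Cache: [11(c=1) 23(c=1) 96(c=1) 83(c=2) 29(c=4)]
  10. access 96: HIT, count now 2. Cache: [11(c=1) 23(c=1) 83(c=2) 96(c=2) 29(c=4)]
  11. access 23: HIT, count now 2. Cache: [11(c=1) 83(c=2) 96(c=2) 23(c=2) 29(c=4)]
  12. access 23: HIT, count now 3. Cache: [11(c=1) 83(c=2) 96(c=2) 23(c=3) 29(c=4)]
  13. access 34: MISS. Cache: [11(c=1) 34(c=1) 83(c=2) 96(c=2) 23(c=3) 29(c=4)]
  14. access 86: MISS. Cache: [11(c=1) 34(c=1) 86(c=1) 83(c=2) 96(c=2) 23(c=3) 29(c=4)]
  15. access 86: HIT, count now 2. Cache: [11(c=1) 34(c=1) 83(c=2) 96(c=2) 86(c=2) 23(c=3) 29(c=4)]
  16. access 83: HIT, count now 3. Cache: [11(c=1) 34(c=1) 96(c=2) 86(c=2) 23(c=3) 83(c=3) 29(c=4)]
  17. access 23: HIT, count now 4. Cache: [11(c=1) 34(c=1) 96(c=2) 86(c=2) 83(c=3) 29(c=4) 23(c=4)]
  18. access 34: HIT, count now 2. Cache: [11(c=1) 96(c=2) 86(c=2) 34(c=2) 83(c=3) 29(c=4) 23(c=4)]
  19. access 83: HIT, count now 4. Cache: [11(c=1) 96(c=2) 86(c=2) 34(c=2) 29(c=4) 23(c=4) 83(c=4)]
  20. access 23: HIT, count now 5. Cache: [11(c=1) 96(c=2) 86(c=2) 34(c=2) 29(c=4) 83(c=4) 23(c=5)]
  21. access 37: MISS. Cache: [11(c=1) 37(c=1) 96(c=2) 86(c=2) 34(c=2) 29(c=4) 83(c=4) 23(c=5)]
  22. access 23: HIT, count now 6. Cache: [11(c=1) 37(c=1) 96(c=2) 86(c=2) 34(c=2) 29(c=4) 83(c=4) 23(c=6)]
  23. access 29: HIT, count now 5. Cache: [11(c=1) 37(c=1) 96(c=2) 86(c=2) 34(c=2) 83(c=4) 29(c=5) 23(c=6)]
  24. access 83: HIT, count now 5. Cache: [11(c=1) 37(c=1) 96(c=2) 86(c=2) 34(c=2) 29(c=5) 83(c=5) 23(c=6)]
  25. access 86: HIT, count now 3. Cache: [11(c=1) 37(c=1) 96(c=2) 34(c=2) 86(c=3) 29(c=5) 83(c=5) 23(c=6)]
  26. access 37: HIT, count now 2. Cache: [11(c=1) 96(c=2) 34(c=2) 37(c=2) 86(c=3) 29(c=5) 83(c=5) 23(c=6)]
  27. access 37: HIT, count now 3. Cache: [11(c=1) 96(c=2) 34(c=2) 86(c=3) 37(c=3) 29(c=5) 83(c=5) 23(c=6)]
  28. access 83: HIT, count now 6. Cache: [11(c=1) 96(c=2) 34(c=2) 86(c=3) 37(c=3) 29(c=5) 23(c=6) 83(c=6)]
  29. access 37: HIT, count now 4. Cache: [11(c=1) 96(c=2) 34(c=2) 86(c=3) 37(c=4) 29(c=5) 23(c=6) 83(c=6)]
  30. access 37: HIT, count now 5. Cache: [11(c=1) 96(c=2) 34(c=2) 86(c=3) 29(c=5) 37(c=5) 23(c=6) 83(c=6)]
  31. access 11: HIT, count now 2. Cache: [96(c=2) 34(c=2) 11(c=2) 86(c=3) 29(c=5) 37(c=5) 23(c=6) 83(c=6)]
  32. access 23: HIT, count now 7. Cache: [96(c=2) 34(c=2) 11(c=2) 86(c=3) 29(c=5) 37(c=5) 83(c=6) 23(c=7)]
  33. access 29: HIT, count now 6. Cache: [96(c=2) 34(c=2) 11(c=2) 86(c=3) 37(c=5) 83(c=6) 29(c=6) 23(c=7)]
  34. access 86: HIT, count now 4. Cache: [96(c=2) 34(c=2) 11(c=2) 86(c=4) 37(c=5) 83(c=6) 29(c=6) 23(c=7)]
  35. access 34: HIT, count now 3. Cache: [96(c=2) 11(c=2) 34(c=3) 86(c=4) 37(c=5) 83(c=6) 29(c=6) 23(c=7)]
  36. access 74: MISS, evict 96(c=2). Cache: [74(c=1) 11(c=2) 34(c=3) 86(c=4) 37(c=5) 83(c=6) 29(c=6) 23(c=7)]
Total: 27 hits, 9 misses, 1 evictions

Answer: 74 11 34 86 37 83 29 23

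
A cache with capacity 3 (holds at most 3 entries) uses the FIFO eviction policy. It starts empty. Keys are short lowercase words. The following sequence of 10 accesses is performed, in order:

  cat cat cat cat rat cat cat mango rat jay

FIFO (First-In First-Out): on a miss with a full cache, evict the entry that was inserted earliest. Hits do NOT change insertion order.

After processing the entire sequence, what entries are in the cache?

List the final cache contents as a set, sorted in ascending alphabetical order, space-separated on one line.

FIFO simulation (capacity=3):
  1. access cat: MISS. Cache (old->new): [cat]
  2. access cat: HIT. Cache (old->new): [cat]
  3. access cat: HIT. Cache (old->new): [cat]
  4. access cat: HIT. Cache (old->new): [cat]
  5. access rat: MISS. Cache (old->new): [cat rat]
  6. access cat: HIT. Cache (old->new): [cat rat]
  7. access cat: HIT. Cache (old->new): [cat rat]
  8. access mango: MISS. Cache (old->new): [cat rat mango]
  9. access rat: HIT. Cache (old->new): [cat rat mango]
  10. access jay: MISS, evict cat. Cache (old->new): [rat mango jay]
Total: 6 hits, 4 misses, 1 evictions

Answer: jay mango rat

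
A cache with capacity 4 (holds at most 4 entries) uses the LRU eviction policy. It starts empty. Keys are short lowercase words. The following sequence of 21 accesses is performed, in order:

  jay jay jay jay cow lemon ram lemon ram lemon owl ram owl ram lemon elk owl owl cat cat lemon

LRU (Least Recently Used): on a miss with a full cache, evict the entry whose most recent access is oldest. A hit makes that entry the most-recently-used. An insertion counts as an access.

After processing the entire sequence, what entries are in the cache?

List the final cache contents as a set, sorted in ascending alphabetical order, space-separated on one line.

LRU simulation (capacity=4):
  1. access jay: MISS. Cache (LRU->MRU): [jay]
  2. access jay: HIT. Cache (LRU->MRU): [jay]
  3. access jay: HIT. Cache (LRU->MRU): [jay]
  4. access jay: HIT. Cache (LRU->MRU): [jay]
  5. access cow: MISS. Cache (LRU->MRU): [jay cow]
  6. access lemon: MISS. Cache (LRU->MRU): [jay cow lemon]
  7. access ram: MISS. Cache (LRU->MRU): [jay cow lemon ram]
  8. access lemon: HIT. Cache (LRU->MRU): [jay cow ram lemon]
  9. access ram: HIT. Cache (LRU->MRU): [jay cow lemon ram]
  10. access lemon: HIT. Cache (LRU->MRU): [jay cow ram lemon]
  11. access owl: MISS, evict jay. Cache (LRU->MRU): [cow ram lemon owl]
  12. access ram: HIT. Cache (LRU->MRU): [cow lemon owl ram]
  13. access owl: HIT. Cache (LRU->MRU): [cow lemon ram owl]
  14. access ram: HIT. Cache (LRU->MRU): [cow lemon owl ram]
  15. access lemon: HIT. Cache (LRU->MRU): [cow owl ram lemon]
  16. access elk: MISS, evict cow. Cache (LRU->MRU): [owl ram lemon elk]
  17. access owl: HIT. Cache (LRU->MRU): [ram lemon elk owl]
  18. access owl: HIT. Cache (LRU->MRU): [ram lemon elk owl]
  19. access cat: MISS, evict ram. Cache (LRU->MRU): [lemon elk owl cat]
  20. access cat: HIT. Cache (LRU->MRU): [lemon elk owl cat]
  21. access lemon: HIT. Cache (LRU->MRU): [elk owl cat lemon]
Total: 14 hits, 7 misses, 3 evictions

Answer: cat elk lemon owl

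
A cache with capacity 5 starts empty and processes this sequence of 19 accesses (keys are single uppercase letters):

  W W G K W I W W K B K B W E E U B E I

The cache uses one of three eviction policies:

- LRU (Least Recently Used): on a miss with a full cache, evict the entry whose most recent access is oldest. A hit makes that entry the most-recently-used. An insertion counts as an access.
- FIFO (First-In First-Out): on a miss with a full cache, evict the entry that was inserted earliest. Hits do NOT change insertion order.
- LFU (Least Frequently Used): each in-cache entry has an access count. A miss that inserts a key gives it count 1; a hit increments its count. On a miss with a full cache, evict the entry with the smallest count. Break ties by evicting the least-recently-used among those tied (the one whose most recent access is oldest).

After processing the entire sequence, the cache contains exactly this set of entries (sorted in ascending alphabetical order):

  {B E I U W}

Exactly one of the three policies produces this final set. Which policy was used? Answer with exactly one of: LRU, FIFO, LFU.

Answer: LRU

Derivation:
Simulating under each policy and comparing final sets:
  LRU: final set = {B E I U W} -> MATCHES target
  FIFO: final set = {B E I K U} -> differs
  LFU: final set = {B E I K W} -> differs
Only LRU produces the target set.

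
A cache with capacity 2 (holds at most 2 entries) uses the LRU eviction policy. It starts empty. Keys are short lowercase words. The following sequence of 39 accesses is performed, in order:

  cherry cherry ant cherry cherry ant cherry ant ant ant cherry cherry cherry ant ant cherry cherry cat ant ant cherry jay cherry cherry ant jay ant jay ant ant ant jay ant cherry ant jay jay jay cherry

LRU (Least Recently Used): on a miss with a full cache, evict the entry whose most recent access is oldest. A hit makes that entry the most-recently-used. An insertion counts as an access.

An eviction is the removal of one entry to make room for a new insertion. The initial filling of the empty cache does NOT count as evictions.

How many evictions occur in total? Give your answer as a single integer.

LRU simulation (capacity=2):
  1. access cherry: MISS. Cache (LRU->MRU): [cherry]
  2. access cherry: HIT. Cache (LRU->MRU): [cherry]
  3. access ant: MISS. Cache (LRU->MRU): [cherry ant]
  4. access cherry: HIT. Cache (LRU->MRU): [ant cherry]
  5. access cherry: HIT. Cache (LRU->MRU): [ant cherry]
  6. access ant: HIT. Cache (LRU->MRU): [cherry ant]
  7. access cherry: HIT. Cache (LRU->MRU): [ant cherry]
  8. access ant: HIT. Cache (LRU->MRU): [cherry ant]
  9. access ant: HIT. Cache (LRU->MRU): [cherry ant]
  10. access ant: HIT. Cache (LRU->MRU): [cherry ant]
  11. access cherry: HIT. Cache (LRU->MRU): [ant cherry]
  12. access cherry: HIT. Cache (LRU->MRU): [ant cherry]
  13. access cherry: HIT. Cache (LRU->MRU): [ant cherry]
  14. access ant: HIT. Cache (LRU->MRU): [cherry ant]
  15. access ant: HIT. Cache (LRU->MRU): [cherry ant]
  16. access cherry: HIT. Cache (LRU->MRU): [ant cherry]
  17. access cherry: HIT. Cache (LRU->MRU): [ant cherry]
  18. access cat: MISS, evict ant. Cache (LRU->MRU): [cherry cat]
  19. access ant: MISS, evict cherry. Cache (LRU->MRU): [cat ant]
  20. access ant: HIT. Cache (LRU->MRU): [cat ant]
  21. access cherry: MISS, evict cat. Cache (LRU->MRU): [ant cherry]
  22. access jay: MISS, evict ant. Cache (LRU->MRU): [cherry jay]
  23. access cherry: HIT. Cache (LRU->MRU): [jay cherry]
  24. access cherry: HIT. Cache (LRU->MRU): [jay cherry]
  25. access ant: MISS, evict jay. Cache (LRU->MRU): [cherry ant]
  26. access jay: MISS, evict cherry. Cache (LRU->MRU): [ant jay]
  27. access ant: HIT. Cache (LRU->MRU): [jay ant]
  28. access jay: HIT. Cache (LRU->MRU): [ant jay]
  29. access ant: HIT. Cache (LRU->MRU): [jay ant]
  30. access ant: HIT. Cache (LRU->MRU): [jay ant]
  31. access ant: HIT. Cache (LRU->MRU): [jay ant]
  32. access jay: HIT. Cache (LRU->MRU): [ant jay]
  33. access ant: HIT. Cache (LRU->MRU): [jay ant]
  34. access cherry: MISS, evict jay. Cache (LRU->MRU): [ant cherry]
  35. access ant: HIT. Cache (LRU->MRU): [cherry ant]
  36. access jay: MISS, evict cherry. Cache (LRU->MRU): [ant jay]
  37. access jay: HIT. Cache (LRU->MRU): [ant jay]
  38. access jay: HIT. Cache (LRU->MRU): [ant jay]
  39. access cherry: MISS, evict ant. Cache (LRU->MRU): [jay cherry]
Total: 28 hits, 11 misses, 9 evictions

Answer: 9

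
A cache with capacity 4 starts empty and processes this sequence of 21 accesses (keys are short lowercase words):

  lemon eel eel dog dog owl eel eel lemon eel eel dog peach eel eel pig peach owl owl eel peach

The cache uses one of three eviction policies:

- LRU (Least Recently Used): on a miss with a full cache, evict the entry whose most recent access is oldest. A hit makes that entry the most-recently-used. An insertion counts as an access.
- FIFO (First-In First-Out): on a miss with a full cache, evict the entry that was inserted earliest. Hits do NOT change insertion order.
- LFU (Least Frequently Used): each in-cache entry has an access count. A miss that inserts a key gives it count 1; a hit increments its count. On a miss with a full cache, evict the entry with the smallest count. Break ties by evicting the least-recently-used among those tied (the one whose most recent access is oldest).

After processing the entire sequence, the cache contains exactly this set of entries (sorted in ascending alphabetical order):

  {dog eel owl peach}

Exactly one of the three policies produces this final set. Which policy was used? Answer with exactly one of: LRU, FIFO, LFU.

Answer: LFU

Derivation:
Simulating under each policy and comparing final sets:
  LRU: final set = {eel owl peach pig} -> differs
  FIFO: final set = {eel owl peach pig} -> differs
  LFU: final set = {dog eel owl peach} -> MATCHES target
Only LFU produces the target set.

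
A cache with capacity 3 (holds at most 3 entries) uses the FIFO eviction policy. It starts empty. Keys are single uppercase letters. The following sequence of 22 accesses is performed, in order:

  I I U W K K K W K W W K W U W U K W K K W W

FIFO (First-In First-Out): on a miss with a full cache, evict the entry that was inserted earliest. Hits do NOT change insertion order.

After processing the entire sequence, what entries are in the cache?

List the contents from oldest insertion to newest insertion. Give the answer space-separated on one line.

FIFO simulation (capacity=3):
  1. access I: MISS. Cache (old->new): [I]
  2. access I: HIT. Cache (old->new): [I]
  3. access U: MISS. Cache (old->new): [I U]
  4. access W: MISS. Cache (old->new): [I U W]
  5. access K: MISS, evict I. Cache (old->new): [U W K]
  6. access K: HIT. Cache (old->new): [U W K]
  7. access K: HIT. Cache (old->new): [U W K]
  8. access W: HIT. Cache (old->new): [U W K]
  9. access K: HIT. Cache (old->new): [U W K]
  10. access W: HIT. Cache (old->new): [U W K]
  11. access W: HIT. Cache (old->new): [U W K]
  12. access K: HIT. Cache (old->new): [U W K]
  13. access W: HIT. Cache (old->new): [U W K]
  14. access U: HIT. Cache (old->new): [U W K]
  15. access W: HIT. Cache (old->new): [U W K]
  16. access U: HIT. Cache (old->new): [U W K]
  17. access K: HIT. Cache (old->new): [U W K]
  18. access W: HIT. Cache (old->new): [U W K]
  19. access K: HIT. Cache (old->new): [U W K]
  20. access K: HIT. Cache (old->new): [U W K]
  21. access W: HIT. Cache (old->new): [U W K]
  22. access W: HIT. Cache (old->new): [U W K]
Total: 18 hits, 4 misses, 1 evictions

Answer: U W K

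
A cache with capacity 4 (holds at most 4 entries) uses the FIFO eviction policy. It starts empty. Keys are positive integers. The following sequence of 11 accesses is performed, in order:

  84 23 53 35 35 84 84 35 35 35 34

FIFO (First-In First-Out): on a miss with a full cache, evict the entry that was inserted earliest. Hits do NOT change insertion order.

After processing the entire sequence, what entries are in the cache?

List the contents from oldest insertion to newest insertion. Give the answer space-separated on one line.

FIFO simulation (capacity=4):
  1. access 84: MISS. Cache (old->new): [84]
  2. access 23: MISS. Cache (old->new): [84 23]
  3. access 53: MISS. Cache (old->new): [84 23 53]
  4. access 35: MISS. Cache (old->new): [84 23 53 35]
  5. access 35: HIT. Cache (old->new): [84 23 53 35]
  6. access 84: HIT. Cache (old->new): [84 23 53 35]
  7. access 84: HIT. Cache (old->new): [84 23 53 35]
  8. access 35: HIT. Cache (old->new): [84 23 53 35]
  9. access 35: HIT. Cache (old->new): [84 23 53 35]
  10. access 35: HIT. Cache (old->new): [84 23 53 35]
  11. access 34: MISS, evict 84. Cache (old->new): [23 53 35 34]
Total: 6 hits, 5 misses, 1 evictions

Answer: 23 53 35 34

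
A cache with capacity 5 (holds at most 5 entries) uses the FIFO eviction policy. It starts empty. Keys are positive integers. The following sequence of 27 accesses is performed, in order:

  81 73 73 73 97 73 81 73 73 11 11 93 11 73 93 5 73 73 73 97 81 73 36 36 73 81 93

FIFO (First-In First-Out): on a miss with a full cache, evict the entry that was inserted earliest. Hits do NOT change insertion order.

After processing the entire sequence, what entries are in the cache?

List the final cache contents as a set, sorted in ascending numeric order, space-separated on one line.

FIFO simulation (capacity=5):
  1. access 81: MISS. Cache (old->new): [81]
  2. access 73: MISS. Cache (old->new): [81 73]
  3. access 73: HIT. Cache (old->new): [81 73]
  4. access 73: HIT. Cache (old->new): [81 73]
  5. access 97: MISS. Cache (old->new): [81 73 97]
  6. access 73: HIT. Cache (old->new): [81 73 97]
  7. access 81: HIT. Cache (old->new): [81 73 97]
  8. access 73: HIT. Cache (old->new): [81 73 97]
  9. access 73: HIT. Cache (old->new): [81 73 97]
  10. access 11: MISS. Cache (old->new): [81 73 97 11]
  11. access 11: HIT. Cache (old->new): [81 73 97 11]
  12. access 93: MISS. Cache (old->new): [81 73 97 11 93]
  13. access 11: HIT. Cache (old->new): [81 73 97 11 93]
  14. access 73: HIT. Cache (old->new): [81 73 97 11 93]
  15. access 93: HIT. Cache (old->new): [81 73 97 11 93]
  16. access 5: MISS, evict 81. Cache (old->new): [73 97 11 93 5]
  17. access 73: HIT. Cache (old->new): [73 97 11 93 5]
  18. access 73: HIT. Cache (old->new): [73 97 11 93 5]
  19. access 73: HIT. Cache (old->new): [73 97 11 93 5]
  20. access 97: HIT. Cache (old->new): [73 97 11 93 5]
  21. access 81: MISS, evict 73. Cache (old->new): [97 11 93 5 81]
  22. access 73: MISS, evict 97. Cache (old->new): [11 93 5 81 73]
  23. access 36: MISS, evict 11. Cache (old->new): [93 5 81 73 36]
  24. access 36: HIT. Cache (old->new): [93 5 81 73 36]
  25. access 73: HIT. Cache (old->new): [93 5 81 73 36]
  26. access 81: HIT. Cache (old->new): [93 5 81 73 36]
  27. access 93: HIT. Cache (old->new): [93 5 81 73 36]
Total: 18 hits, 9 misses, 4 evictions

Answer: 5 36 73 81 93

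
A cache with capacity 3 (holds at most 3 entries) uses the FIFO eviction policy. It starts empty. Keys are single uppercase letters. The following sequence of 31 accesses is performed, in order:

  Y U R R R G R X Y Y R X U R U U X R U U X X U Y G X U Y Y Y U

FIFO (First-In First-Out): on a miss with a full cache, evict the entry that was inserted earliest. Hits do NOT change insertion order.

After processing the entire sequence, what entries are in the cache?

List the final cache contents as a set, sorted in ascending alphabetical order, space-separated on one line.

FIFO simulation (capacity=3):
  1. access Y: MISS. Cache (old->new): [Y]
  2. access U: MISS. Cache (old->new): [Y U]
  3. access R: MISS. Cache (old->new): [Y U R]
  4. access R: HIT. Cache (old->new): [Y U R]
  5. access R: HIT. Cache (old->new): [Y U R]
  6. access G: MISS, evict Y. Cache (old->new): [U R G]
  7. access R: HIT. Cache (old->new): [U R G]
  8. access X: MISS, evict U. Cache (old->new): [R G X]
  9. access Y: MISS, evict R. Cache (old->new): [G X Y]
  10. access Y: HIT. Cache (old->new): [G X Y]
  11. access R: MISS, evict G. Cache (old->new): [X Y R]
  12. access X: HIT. Cache (old->new): [X Y R]
  13. access U: MISS, evict X. Cache (old->new): [Y R U]
  14. access R: HIT. Cache (old->new): [Y R U]
  15. access U: HIT. Cache (old->new): [Y R U]
  16. access U: HIT. Cache (old->new): [Y R U]
  17. access X: MISS, evict Y. Cache (old->new): [R U X]
  18. access R: HIT. Cache (old->new): [R U X]
  19. access U: HIT. Cache (old->new): [R U X]
  20. access U: HIT. Cache (old->new): [R U X]
  21. access X: HIT. Cache (old->new): [R U X]
  22. access X: HIT. Cache (old->new): [R U X]
  23. access U: HIT. Cache (old->new): [R U X]
  24. access Y: MISS, evict R. Cache (old->new): [U X Y]
  25. access G: MISS, evict U. Cache (old->new): [X Y G]
  26. access X: HIT. Cache (old->new): [X Y G]
  27. access U: MISS, evict X. Cache (old->new): [Y G U]
  28. access Y: HIT. Cache (old->new): [Y G U]
  29. access Y: HIT. Cache (old->new): [Y G U]
  30. access Y: HIT. Cache (old->new): [Y G U]
  31. access U: HIT. Cache (old->new): [Y G U]
Total: 19 hits, 12 misses, 9 evictions

Answer: G U Y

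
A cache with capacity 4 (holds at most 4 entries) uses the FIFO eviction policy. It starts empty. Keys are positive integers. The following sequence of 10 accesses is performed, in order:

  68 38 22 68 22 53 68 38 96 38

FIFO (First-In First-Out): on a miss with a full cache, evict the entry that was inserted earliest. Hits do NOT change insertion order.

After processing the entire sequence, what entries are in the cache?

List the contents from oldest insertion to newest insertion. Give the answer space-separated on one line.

FIFO simulation (capacity=4):
  1. access 68: MISS. Cache (old->new): [68]
  2. access 38: MISS. Cache (old->new): [68 38]
  3. access 22: MISS. Cache (old->new): [68 38 22]
  4. access 68: HIT. Cache (old->new): [68 38 22]
  5. access 22: HIT. Cache (old->new): [68 38 22]
  6. access 53: MISS. Cache (old->new): [68 38 22 53]
  7. access 68: HIT. Cache (old->new): [68 38 22 53]
  8. access 38: HIT. Cache (old->new): [68 38 22 53]
  9. access 96: MISS, evict 68. Cache (old->new): [38 22 53 96]
  10. access 38: HIT. Cache (old->new): [38 22 53 96]
Total: 5 hits, 5 misses, 1 evictions

Answer: 38 22 53 96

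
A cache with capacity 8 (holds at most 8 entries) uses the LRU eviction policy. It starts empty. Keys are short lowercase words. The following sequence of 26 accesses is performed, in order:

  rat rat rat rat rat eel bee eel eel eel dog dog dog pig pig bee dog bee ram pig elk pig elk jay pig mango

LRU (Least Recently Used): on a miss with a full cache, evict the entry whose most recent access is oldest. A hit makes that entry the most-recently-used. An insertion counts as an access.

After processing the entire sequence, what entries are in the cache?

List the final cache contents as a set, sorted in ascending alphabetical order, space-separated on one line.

LRU simulation (capacity=8):
  1. access rat: MISS. Cache (LRU->MRU): [rat]
  2. access rat: HIT. Cache (LRU->MRU): [rat]
  3. access rat: HIT. Cache (LRU->MRU): [rat]
  4. access rat: HIT. Cache (LRU->MRU): [rat]
  5. access rat: HIT. Cache (LRU->MRU): [rat]
  6. access eel: MISS. Cache (LRU->MRU): [rat eel]
  7. access bee: MISS. Cache (LRU->MRU): [rat eel bee]
  8. access eel: HIT. Cache (LRU->MRU): [rat bee eel]
  9. access eel: HIT. Cache (LRU->MRU): [rat bee eel]
  10. access eel: HIT. Cache (LRU->MRU): [rat bee eel]
  11. access dog: MISS. Cache (LRU->MRU): [rat bee eel dog]
  12. access dog: HIT. Cache (LRU->MRU): [rat bee eel dog]
  13. access dog: HIT. Cache (LRU->MRU): [rat bee eel dog]
  14. access pig: MISS. Cache (LRU->MRU): [rat bee eel dog pig]
  15. access pig: HIT. Cache (LRU->MRU): [rat bee eel dog pig]
  16. access bee: HIT. Cache (LRU->MRU): [rat eel dog pig bee]
  17. access dog: HIT. Cache (LRU->MRU): [rat eel pig bee dog]
  18. access bee: HIT. Cache (LRU->MRU): [rat eel pig dog bee]
  19. access ram: MISS. Cache (LRU->MRU): [rat eel pig dog bee ram]
  20. access pig: HIT. Cache (LRU->MRU): [rat eel dog bee ram pig]
  21. access elk: MISS. Cache (LRU->MRU): [rat eel dog bee ram pig elk]
  22. access pig: HIT. Cache (LRU->MRU): [rat eel dog bee ram elk pig]
  23. access elk: HIT. Cache (LRU->MRU): [rat eel dog bee ram pig elk]
  24. access jay: MISS. Cache (LRU->MRU): [rat eel dog bee ram pig elk jay]
  25. access pig: HIT. Cache (LRU->MRU): [rat eel dog bee ram elk jay pig]
  26. access mango: MISS, evict rat. Cache (LRU->MRU): [eel dog bee ram elk jay pig mango]
Total: 17 hits, 9 misses, 1 evictions

Answer: bee dog eel elk jay mango pig ram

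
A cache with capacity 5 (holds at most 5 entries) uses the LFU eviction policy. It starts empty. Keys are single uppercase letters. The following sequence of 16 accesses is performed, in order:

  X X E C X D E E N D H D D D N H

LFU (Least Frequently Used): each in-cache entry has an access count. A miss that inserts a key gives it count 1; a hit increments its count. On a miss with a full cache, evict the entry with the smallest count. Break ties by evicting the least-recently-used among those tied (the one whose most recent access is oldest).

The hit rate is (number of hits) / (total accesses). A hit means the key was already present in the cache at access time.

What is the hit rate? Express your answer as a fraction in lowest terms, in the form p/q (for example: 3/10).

Answer: 5/8

Derivation:
LFU simulation (capacity=5):
  1. access X: MISS. Cache: [X(c=1)]
  2. access X: HIT, count now 2. Cache: [X(c=2)]
  3. access E: MISS. Cache: [E(c=1) X(c=2)]
  4. access C: MISS. Cache: [E(c=1) C(c=1) X(c=2)]
  5. access X: HIT, count now 3. Cache: [E(c=1) C(c=1) X(c=3)]
  6. access D: MISS. Cache: [E(c=1) C(c=1) D(c=1) X(c=3)]
  7. access E: HIT, count now 2. Cache: [C(c=1) D(c=1) E(c=2) X(c=3)]
  8. access E: HIT, count now 3. Cache: [C(c=1) D(c=1) X(c=3) E(c=3)]
  9. access N: MISS. Cache: [C(c=1) D(c=1) N(c=1) X(c=3) E(c=3)]
  10. access D: HIT, count now 2. Cache: [C(c=1) N(c=1) D(c=2) X(c=3) E(c=3)]
  11. access H: MISS, evict C(c=1). Cache: [N(c=1) H(c=1) D(c=2) X(c=3) E(c=3)]
  12. access D: HIT, count now 3. Cache: [N(c=1) H(c=1) X(c=3) E(c=3) D(c=3)]
  13. access D: HIT, count now 4. Cache: [N(c=1) H(c=1) X(c=3) E(c=3) D(c=4)]
  14. access D: HIT, count now 5. Cache: [N(c=1) H(c=1) X(c=3) E(c=3) D(c=5)]
  15. access N: HIT, count now 2. Cache: [H(c=1) N(c=2) X(c=3) E(c=3) D(c=5)]
  16. access H: HIT, count now 2. Cache: [N(c=2) H(c=2) X(c=3) E(c=3) D(c=5)]
Total: 10 hits, 6 misses, 1 evictions

Hit rate = 10/16 = 5/8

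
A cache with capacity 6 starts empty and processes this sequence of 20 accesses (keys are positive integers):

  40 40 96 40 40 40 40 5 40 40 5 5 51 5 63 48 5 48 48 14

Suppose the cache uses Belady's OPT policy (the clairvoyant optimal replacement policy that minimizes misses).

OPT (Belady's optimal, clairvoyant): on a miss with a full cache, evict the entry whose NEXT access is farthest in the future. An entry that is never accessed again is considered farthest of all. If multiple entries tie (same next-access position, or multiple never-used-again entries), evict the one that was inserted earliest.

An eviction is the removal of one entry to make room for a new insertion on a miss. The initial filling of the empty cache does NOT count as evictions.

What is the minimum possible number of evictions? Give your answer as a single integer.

Answer: 1

Derivation:
OPT (Belady) simulation (capacity=6):
  1. access 40: MISS. Cache: [40]
  2. access 40: HIT. Next use of 40: step 4. Cache: [40]
  3. access 96: MISS. Cache: [40 96]
  4. access 40: HIT. Next use of 40: step 5. Cache: [40 96]
  5. access 40: HIT. Next use of 40: step 6. Cache: [40 96]
  6. access 40: HIT. Next use of 40: step 7. Cache: [40 96]
  7. access 40: HIT. Next use of 40: step 9. Cache: [40 96]
  8. access 5: MISS. Cache: [40 96 5]
  9. access 40: HIT. Next use of 40: step 10. Cache: [40 96 5]
  10. access 40: HIT. Next use of 40: never. Cache: [40 96 5]
  11. access 5: HIT. Next use of 5: step 12. Cache: [40 96 5]
  12. access 5: HIT. Next use of 5: step 14. Cache: [40 96 5]
  13. access 51: MISS. Cache: [40 96 5 51]
  14. access 5: HIT. Next use of 5: step 17. Cache: [40 96 5 51]
  15. access 63: MISS. Cache: [40 96 5 51 63]
  16. access 48: MISS. Cache: [40 96 5 51 63 48]
  17. access 5: HIT. Next use of 5: never. Cache: [40 96 5 51 63 48]
  18. access 48: HIT. Next use of 48: step 19. Cache: [40 96 5 51 63 48]
  19. access 48: HIT. Next use of 48: never. Cache: [40 96 5 51 63 48]
  20. access 14: MISS, evict 40 (next use: never). Cache: [96 5 51 63 48 14]
Total: 13 hits, 7 misses, 1 evictions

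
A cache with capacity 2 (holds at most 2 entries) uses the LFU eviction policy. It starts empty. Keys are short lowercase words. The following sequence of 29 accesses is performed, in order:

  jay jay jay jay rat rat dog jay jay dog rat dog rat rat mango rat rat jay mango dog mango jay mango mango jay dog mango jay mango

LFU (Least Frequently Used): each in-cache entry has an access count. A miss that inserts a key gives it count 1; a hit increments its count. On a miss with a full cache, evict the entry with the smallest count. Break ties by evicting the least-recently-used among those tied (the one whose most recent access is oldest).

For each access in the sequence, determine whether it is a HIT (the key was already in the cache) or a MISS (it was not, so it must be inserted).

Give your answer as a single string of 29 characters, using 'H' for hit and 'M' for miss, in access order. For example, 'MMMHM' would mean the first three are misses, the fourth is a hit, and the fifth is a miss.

LFU simulation (capacity=2):
  1. access jay: MISS. Cache: [jay(c=1)]
  2. access jay: HIT, count now 2. Cache: [jay(c=2)]
  3. access jay: HIT, count now 3. Cache: [jay(c=3)]
  4. access jay: HIT, count now 4. Cache: [jay(c=4)]
  5. access rat: MISS. Cache: [rat(c=1) jay(c=4)]
  6. access rat: HIT, count now 2. Cache: [rat(c=2) jay(c=4)]
  7. access dog: MISS, evict rat(c=2). Cache: [dog(c=1) jay(c=4)]
  8. access jay: HIT, count now 5. Cache: [dog(c=1) jay(c=5)]
  9. access jay: HIT, count now 6. Cache: [dog(c=1) jay(c=6)]
  10. access dog: HIT, count now 2. Cache: [dog(c=2) jay(c=6)]
  11. access rat: MISS, evict dog(c=2). Cache: [rat(c=1) jay(c=6)]
  12. access dog: MISS, evict rat(c=1). Cache: [dog(c=1) jay(c=6)]
  13. access rat: MISS, evict dog(c=1). Cache: [rat(c=1) jay(c=6)]
  14. access rat: HIT, count now 2. Cache: [rat(c=2) jay(c=6)]
  15. access mango: MISS, evict rat(c=2). Cache: [mango(c=1) jay(c=6)]
  16. access rat: MISS, evict mango(c=1). Cache: [rat(c=1) jay(c=6)]
  17. access rat: HIT, count now 2. Cache: [rat(c=2) jay(c=6)]
  18. access jay: HIT, count now 7. Cache: [rat(c=2) jay(c=7)]
  19. access mango: MISS, evict rat(c=2). Cache: [mango(c=1) jay(c=7)]
  20. access dog: MISS, evict mango(c=1). Cache: [dog(c=1) jay(c=7)]
  21. access mango: MISS, evict dog(c=1). Cache: [mango(c=1) jay(c=7)]
  22. access jay: HIT, count now 8. Cache: [mango(c=1) jay(c=8)]
  23. access mango: HIT, count now 2. Cache: [mango(c=2) jay(c=8)]
  24. access mango: HIT, count now 3. Cache: [mango(c=3) jay(c=8)]
  25. access jay: HIT, count now 9. Cache: [mango(c=3) jay(c=9)]
  26. access dog: MISS, evict mango(c=3). Cache: [dog(c=1) jay(c=9)]
  27. access mango: MISS, evict dog(c=1). Cache: [mango(c=1) jay(c=9)]
  28. access jay: HIT, count now 10. Cache: [mango(c=1) jay(c=10)]
  29. access mango: HIT, count now 2. Cache: [mango(c=2) jay(c=10)]
Total: 16 hits, 13 misses, 11 evictions

Answer: MHHHMHMHHHMMMHMMHHMMMHHHHMMHH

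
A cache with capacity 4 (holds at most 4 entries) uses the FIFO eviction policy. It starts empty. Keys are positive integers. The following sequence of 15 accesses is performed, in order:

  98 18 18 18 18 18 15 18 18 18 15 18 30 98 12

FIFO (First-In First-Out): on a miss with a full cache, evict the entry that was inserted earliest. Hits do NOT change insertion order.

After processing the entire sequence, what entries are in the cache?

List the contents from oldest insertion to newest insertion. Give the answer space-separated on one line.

FIFO simulation (capacity=4):
  1. access 98: MISS. Cache (old->new): [98]
  2. access 18: MISS. Cache (old->new): [98 18]
  3. access 18: HIT. Cache (old->new): [98 18]
  4. access 18: HIT. Cache (old->new): [98 18]
  5. access 18: HIT. Cache (old->new): [98 18]
  6. access 18: HIT. Cache (old->new): [98 18]
  7. access 15: MISS. Cache (old->new): [98 18 15]
  8. access 18: HIT. Cache (old->new): [98 18 15]
  9. access 18: HIT. Cache (old->new): [98 18 15]
  10. access 18: HIT. Cache (old->new): [98 18 15]
  11. access 15: HIT. Cache (old->new): [98 18 15]
  12. access 18: HIT. Cache (old->new): [98 18 15]
  13. access 30: MISS. Cache (old->new): [98 18 15 30]
  14. access 98: HIT. Cache (old->new): [98 18 15 30]
  15. access 12: MISS, evict 98. Cache (old->new): [18 15 30 12]
Total: 10 hits, 5 misses, 1 evictions

Answer: 18 15 30 12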